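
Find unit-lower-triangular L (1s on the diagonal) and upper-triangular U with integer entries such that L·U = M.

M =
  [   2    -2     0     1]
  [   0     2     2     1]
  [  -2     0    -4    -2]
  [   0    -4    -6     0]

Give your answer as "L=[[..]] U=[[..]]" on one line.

  R1 -= 0·R0 → [0,2,2,1]
  R2 -= -1·R0 → [0,-2,-4,-1]
  R3 -= 0·R0 → [0,-4,-6,0]
  R2 -= -1·R1 → [0,0,-2,0]
  R3 -= -2·R1 → [0,0,-2,2]
  R3 -= 1·R2 → [0,0,0,2]

L=[[1,0,0,0],[0,1,0,0],[-1,-1,1,0],[0,-2,1,1]] U=[[2,-2,0,1],[0,2,2,1],[0,0,-2,0],[0,0,0,2]]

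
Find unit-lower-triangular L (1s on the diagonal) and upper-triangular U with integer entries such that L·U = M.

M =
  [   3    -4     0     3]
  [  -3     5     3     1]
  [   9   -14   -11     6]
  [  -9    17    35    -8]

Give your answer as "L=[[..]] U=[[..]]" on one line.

  R1 -= -1·R0 → [0,1,3,4]
  R2 -= 3·R0 → [0,-2,-11,-3]
  R3 -= -3·R0 → [0,5,35,1]
  R2 -= -2·R1 → [0,0,-5,5]
  R3 -= 5·R1 → [0,0,20,-19]
  R3 -= -4·R2 → [0,0,0,1]

L=[[1,0,0,0],[-1,1,0,0],[3,-2,1,0],[-3,5,-4,1]] U=[[3,-4,0,3],[0,1,3,4],[0,0,-5,5],[0,0,0,1]]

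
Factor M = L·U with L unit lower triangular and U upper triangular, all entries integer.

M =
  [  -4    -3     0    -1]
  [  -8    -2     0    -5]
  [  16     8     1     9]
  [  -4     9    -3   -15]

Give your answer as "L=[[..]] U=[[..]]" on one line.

L=[[1,0,0,0],[2,1,0,0],[-4,-1,1,0],[1,3,-3,1]] U=[[-4,-3,0,-1],[0,4,0,-3],[0,0,1,2],[0,0,0,1]]

  r1 -= 2·r0 → [0,4,0,-3]
  r2 -= -4·r0 → [0,-4,1,5]
  r3 -= 1·r0 → [0,12,-3,-14]
  r2 -= -1·r1 → [0,0,1,2]
  r3 -= 3·r1 → [0,0,-3,-5]
  r3 -= -3·r2 → [0,0,0,1]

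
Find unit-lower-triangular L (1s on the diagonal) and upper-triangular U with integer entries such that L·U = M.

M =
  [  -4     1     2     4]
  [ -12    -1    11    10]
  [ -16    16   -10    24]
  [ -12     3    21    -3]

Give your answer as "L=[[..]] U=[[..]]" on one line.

  R1 -= 3·R0 → [0,-4,5,-2]
  R2 -= 4·R0 → [0,12,-18,8]
  R3 -= 3·R0 → [0,0,15,-15]
  R2 -= -3·R1 → [0,0,-3,2]
  R3 -= 0·R1 → [0,0,15,-15]
  R3 -= -5·R2 → [0,0,0,-5]

L=[[1,0,0,0],[3,1,0,0],[4,-3,1,0],[3,0,-5,1]] U=[[-4,1,2,4],[0,-4,5,-2],[0,0,-3,2],[0,0,0,-5]]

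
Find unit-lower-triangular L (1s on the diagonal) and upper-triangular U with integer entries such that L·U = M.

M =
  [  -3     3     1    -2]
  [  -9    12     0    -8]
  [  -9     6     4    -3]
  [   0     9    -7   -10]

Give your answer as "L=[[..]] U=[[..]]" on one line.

L=[[1,0,0,0],[3,1,0,0],[3,-1,1,0],[0,3,-1,1]] U=[[-3,3,1,-2],[0,3,-3,-2],[0,0,-2,1],[0,0,0,-3]]

  row1 -= 3·row0 → [0,3,-3,-2]
  row2 -= 3·row0 → [0,-3,1,3]
  row3 -= 0·row0 → [0,9,-7,-10]
  row2 -= -1·row1 → [0,0,-2,1]
  row3 -= 3·row1 → [0,0,2,-4]
  row3 -= -1·row2 → [0,0,0,-3]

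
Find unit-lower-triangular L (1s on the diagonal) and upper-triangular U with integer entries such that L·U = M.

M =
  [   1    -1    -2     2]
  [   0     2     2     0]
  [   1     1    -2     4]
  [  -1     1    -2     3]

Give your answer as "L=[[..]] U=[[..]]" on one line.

L=[[1,0,0,0],[0,1,0,0],[1,1,1,0],[-1,0,2,1]] U=[[1,-1,-2,2],[0,2,2,0],[0,0,-2,2],[0,0,0,1]]

  R1 -= 0·R0 → [0,2,2,0]
  R2 -= 1·R0 → [0,2,0,2]
  R3 -= -1·R0 → [0,0,-4,5]
  R2 -= 1·R1 → [0,0,-2,2]
  R3 -= 0·R1 → [0,0,-4,5]
  R3 -= 2·R2 → [0,0,0,1]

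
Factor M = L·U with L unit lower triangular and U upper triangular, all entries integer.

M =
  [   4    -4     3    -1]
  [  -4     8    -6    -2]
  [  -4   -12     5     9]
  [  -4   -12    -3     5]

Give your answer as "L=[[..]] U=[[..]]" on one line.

L=[[1,0,0,0],[-1,1,0,0],[-1,-4,1,0],[-1,-4,3,1]] U=[[4,-4,3,-1],[0,4,-3,-3],[0,0,-4,-4],[0,0,0,4]]

  row1 -= -1·row0 → [0,4,-3,-3]
  row2 -= -1·row0 → [0,-16,8,8]
  row3 -= -1·row0 → [0,-16,0,4]
  row2 -= -4·row1 → [0,0,-4,-4]
  row3 -= -4·row1 → [0,0,-12,-8]
  row3 -= 3·row2 → [0,0,0,4]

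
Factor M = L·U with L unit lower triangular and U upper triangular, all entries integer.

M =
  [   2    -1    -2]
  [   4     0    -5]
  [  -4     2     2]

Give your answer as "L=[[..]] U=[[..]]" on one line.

  row1 -= 2·row0 → [0,2,-1]
  row2 -= -2·row0 → [0,0,-2]
  row2 -= 0·row1 → [0,0,-2]

L=[[1,0,0],[2,1,0],[-2,0,1]] U=[[2,-1,-2],[0,2,-1],[0,0,-2]]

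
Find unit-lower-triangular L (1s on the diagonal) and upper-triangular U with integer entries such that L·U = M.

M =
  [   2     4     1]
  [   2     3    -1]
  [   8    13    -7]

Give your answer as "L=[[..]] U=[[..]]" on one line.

L=[[1,0,0],[1,1,0],[4,3,1]] U=[[2,4,1],[0,-1,-2],[0,0,-5]]

  row1 -= 1·row0 → [0,-1,-2]
  row2 -= 4·row0 → [0,-3,-11]
  row2 -= 3·row1 → [0,0,-5]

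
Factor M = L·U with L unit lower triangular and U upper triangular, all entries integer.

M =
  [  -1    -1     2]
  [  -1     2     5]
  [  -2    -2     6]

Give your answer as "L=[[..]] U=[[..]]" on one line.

  row1 -= 1·row0 → [0,3,3]
  row2 -= 2·row0 → [0,0,2]
  row2 -= 0·row1 → [0,0,2]

L=[[1,0,0],[1,1,0],[2,0,1]] U=[[-1,-1,2],[0,3,3],[0,0,2]]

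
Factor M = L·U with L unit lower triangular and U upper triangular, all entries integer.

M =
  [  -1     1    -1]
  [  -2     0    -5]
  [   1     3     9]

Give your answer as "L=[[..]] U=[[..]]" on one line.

L=[[1,0,0],[2,1,0],[-1,-2,1]] U=[[-1,1,-1],[0,-2,-3],[0,0,2]]

  row1 -= 2·row0 → [0,-2,-3]
  row2 -= -1·row0 → [0,4,8]
  row2 -= -2·row1 → [0,0,2]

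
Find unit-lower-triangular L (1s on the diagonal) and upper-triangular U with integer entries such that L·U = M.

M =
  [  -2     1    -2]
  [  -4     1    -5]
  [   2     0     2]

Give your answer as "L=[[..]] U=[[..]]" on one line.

L=[[1,0,0],[2,1,0],[-1,-1,1]] U=[[-2,1,-2],[0,-1,-1],[0,0,-1]]

  R1 -= 2·R0 → [0,-1,-1]
  R2 -= -1·R0 → [0,1,0]
  R2 -= -1·R1 → [0,0,-1]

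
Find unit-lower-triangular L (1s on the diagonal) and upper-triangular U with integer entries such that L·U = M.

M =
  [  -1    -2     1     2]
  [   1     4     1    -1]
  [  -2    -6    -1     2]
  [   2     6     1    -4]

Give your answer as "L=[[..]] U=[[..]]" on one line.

  R1 -= -1·R0 → [0,2,2,1]
  R2 -= 2·R0 → [0,-2,-3,-2]
  R3 -= -2·R0 → [0,2,3,0]
  R2 -= -1·R1 → [0,0,-1,-1]
  R3 -= 1·R1 → [0,0,1,-1]
  R3 -= -1·R2 → [0,0,0,-2]

L=[[1,0,0,0],[-1,1,0,0],[2,-1,1,0],[-2,1,-1,1]] U=[[-1,-2,1,2],[0,2,2,1],[0,0,-1,-1],[0,0,0,-2]]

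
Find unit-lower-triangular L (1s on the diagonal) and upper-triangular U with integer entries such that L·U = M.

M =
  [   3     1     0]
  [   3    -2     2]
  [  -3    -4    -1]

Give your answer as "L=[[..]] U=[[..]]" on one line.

L=[[1,0,0],[1,1,0],[-1,1,1]] U=[[3,1,0],[0,-3,2],[0,0,-3]]

  row1 -= 1·row0 → [0,-3,2]
  row2 -= -1·row0 → [0,-3,-1]
  row2 -= 1·row1 → [0,0,-3]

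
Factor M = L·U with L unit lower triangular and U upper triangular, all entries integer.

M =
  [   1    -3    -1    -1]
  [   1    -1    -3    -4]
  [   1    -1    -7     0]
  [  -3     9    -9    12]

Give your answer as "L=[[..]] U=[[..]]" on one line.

  R1 -= 1·R0 → [0,2,-2,-3]
  R2 -= 1·R0 → [0,2,-6,1]
  R3 -= -3·R0 → [0,0,-12,9]
  R2 -= 1·R1 → [0,0,-4,4]
  R3 -= 0·R1 → [0,0,-12,9]
  R3 -= 3·R2 → [0,0,0,-3]

L=[[1,0,0,0],[1,1,0,0],[1,1,1,0],[-3,0,3,1]] U=[[1,-3,-1,-1],[0,2,-2,-3],[0,0,-4,4],[0,0,0,-3]]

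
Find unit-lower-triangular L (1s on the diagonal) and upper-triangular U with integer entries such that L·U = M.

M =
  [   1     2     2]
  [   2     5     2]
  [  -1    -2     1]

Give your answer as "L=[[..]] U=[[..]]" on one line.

L=[[1,0,0],[2,1,0],[-1,0,1]] U=[[1,2,2],[0,1,-2],[0,0,3]]

  R1 -= 2·R0 → [0,1,-2]
  R2 -= -1·R0 → [0,0,3]
  R2 -= 0·R1 → [0,0,3]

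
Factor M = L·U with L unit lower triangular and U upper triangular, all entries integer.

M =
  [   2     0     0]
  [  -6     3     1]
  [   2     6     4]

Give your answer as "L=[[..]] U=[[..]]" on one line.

  row1 -= -3·row0 → [0,3,1]
  row2 -= 1·row0 → [0,6,4]
  row2 -= 2·row1 → [0,0,2]

L=[[1,0,0],[-3,1,0],[1,2,1]] U=[[2,0,0],[0,3,1],[0,0,2]]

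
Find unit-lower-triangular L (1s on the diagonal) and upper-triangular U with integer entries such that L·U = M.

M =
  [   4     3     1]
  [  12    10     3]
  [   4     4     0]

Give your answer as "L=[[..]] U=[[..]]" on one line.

L=[[1,0,0],[3,1,0],[1,1,1]] U=[[4,3,1],[0,1,0],[0,0,-1]]

  R1 -= 3·R0 → [0,1,0]
  R2 -= 1·R0 → [0,1,-1]
  R2 -= 1·R1 → [0,0,-1]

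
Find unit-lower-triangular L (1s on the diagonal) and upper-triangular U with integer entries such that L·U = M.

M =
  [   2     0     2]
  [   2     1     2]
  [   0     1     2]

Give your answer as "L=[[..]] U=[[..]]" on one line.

L=[[1,0,0],[1,1,0],[0,1,1]] U=[[2,0,2],[0,1,0],[0,0,2]]

  r1 -= 1·r0 → [0,1,0]
  r2 -= 0·r0 → [0,1,2]
  r2 -= 1·r1 → [0,0,2]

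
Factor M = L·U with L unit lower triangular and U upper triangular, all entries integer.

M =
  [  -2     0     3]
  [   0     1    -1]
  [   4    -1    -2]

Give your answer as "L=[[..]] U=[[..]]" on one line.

  R1 -= 0·R0 → [0,1,-1]
  R2 -= -2·R0 → [0,-1,4]
  R2 -= -1·R1 → [0,0,3]

L=[[1,0,0],[0,1,0],[-2,-1,1]] U=[[-2,0,3],[0,1,-1],[0,0,3]]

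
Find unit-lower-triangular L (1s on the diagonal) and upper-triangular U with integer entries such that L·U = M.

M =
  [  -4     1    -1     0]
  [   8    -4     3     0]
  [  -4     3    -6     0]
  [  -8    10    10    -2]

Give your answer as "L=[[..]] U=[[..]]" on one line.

L=[[1,0,0,0],[-2,1,0,0],[1,-1,1,0],[2,-4,-4,1]] U=[[-4,1,-1,0],[0,-2,1,0],[0,0,-4,0],[0,0,0,-2]]

  row1 -= -2·row0 → [0,-2,1,0]
  row2 -= 1·row0 → [0,2,-5,0]
  row3 -= 2·row0 → [0,8,12,-2]
  row2 -= -1·row1 → [0,0,-4,0]
  row3 -= -4·row1 → [0,0,16,-2]
  row3 -= -4·row2 → [0,0,0,-2]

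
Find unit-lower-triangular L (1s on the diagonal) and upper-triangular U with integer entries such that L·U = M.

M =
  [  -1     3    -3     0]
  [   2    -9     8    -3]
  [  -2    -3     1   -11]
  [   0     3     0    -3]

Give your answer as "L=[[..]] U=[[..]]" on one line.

  R1 -= -2·R0 → [0,-3,2,-3]
  R2 -= 2·R0 → [0,-9,7,-11]
  R3 -= 0·R0 → [0,3,0,-3]
  R2 -= 3·R1 → [0,0,1,-2]
  R3 -= -1·R1 → [0,0,2,-6]
  R3 -= 2·R2 → [0,0,0,-2]

L=[[1,0,0,0],[-2,1,0,0],[2,3,1,0],[0,-1,2,1]] U=[[-1,3,-3,0],[0,-3,2,-3],[0,0,1,-2],[0,0,0,-2]]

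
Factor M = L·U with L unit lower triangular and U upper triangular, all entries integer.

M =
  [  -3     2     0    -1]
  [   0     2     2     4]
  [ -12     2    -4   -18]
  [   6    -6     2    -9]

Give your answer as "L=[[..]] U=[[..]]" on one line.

  r1 -= 0·r0 → [0,2,2,4]
  r2 -= 4·r0 → [0,-6,-4,-14]
  r3 -= -2·r0 → [0,-2,2,-11]
  r2 -= -3·r1 → [0,0,2,-2]
  r3 -= -1·r1 → [0,0,4,-7]
  r3 -= 2·r2 → [0,0,0,-3]

L=[[1,0,0,0],[0,1,0,0],[4,-3,1,0],[-2,-1,2,1]] U=[[-3,2,0,-1],[0,2,2,4],[0,0,2,-2],[0,0,0,-3]]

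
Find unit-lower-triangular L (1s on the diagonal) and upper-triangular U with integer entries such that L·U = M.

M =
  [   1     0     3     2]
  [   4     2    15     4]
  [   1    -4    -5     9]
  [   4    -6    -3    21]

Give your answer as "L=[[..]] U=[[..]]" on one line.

  r1 -= 4·r0 → [0,2,3,-4]
  r2 -= 1·r0 → [0,-4,-8,7]
  r3 -= 4·r0 → [0,-6,-15,13]
  r2 -= -2·r1 → [0,0,-2,-1]
  r3 -= -3·r1 → [0,0,-6,1]
  r3 -= 3·r2 → [0,0,0,4]

L=[[1,0,0,0],[4,1,0,0],[1,-2,1,0],[4,-3,3,1]] U=[[1,0,3,2],[0,2,3,-4],[0,0,-2,-1],[0,0,0,4]]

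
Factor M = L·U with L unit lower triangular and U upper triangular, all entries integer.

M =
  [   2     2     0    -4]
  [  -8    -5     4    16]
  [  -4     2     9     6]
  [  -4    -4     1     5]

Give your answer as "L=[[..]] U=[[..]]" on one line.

  r1 -= -4·r0 → [0,3,4,0]
  r2 -= -2·r0 → [0,6,9,-2]
  r3 -= -2·r0 → [0,0,1,-3]
  r2 -= 2·r1 → [0,0,1,-2]
  r3 -= 0·r1 → [0,0,1,-3]
  r3 -= 1·r2 → [0,0,0,-1]

L=[[1,0,0,0],[-4,1,0,0],[-2,2,1,0],[-2,0,1,1]] U=[[2,2,0,-4],[0,3,4,0],[0,0,1,-2],[0,0,0,-1]]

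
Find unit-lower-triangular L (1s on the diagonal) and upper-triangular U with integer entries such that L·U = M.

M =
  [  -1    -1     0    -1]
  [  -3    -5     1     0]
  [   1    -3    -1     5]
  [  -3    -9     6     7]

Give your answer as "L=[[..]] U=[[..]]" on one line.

  row1 -= 3·row0 → [0,-2,1,3]
  row2 -= -1·row0 → [0,-4,-1,4]
  row3 -= 3·row0 → [0,-6,6,10]
  row2 -= 2·row1 → [0,0,-3,-2]
  row3 -= 3·row1 → [0,0,3,1]
  row3 -= -1·row2 → [0,0,0,-1]

L=[[1,0,0,0],[3,1,0,0],[-1,2,1,0],[3,3,-1,1]] U=[[-1,-1,0,-1],[0,-2,1,3],[0,0,-3,-2],[0,0,0,-1]]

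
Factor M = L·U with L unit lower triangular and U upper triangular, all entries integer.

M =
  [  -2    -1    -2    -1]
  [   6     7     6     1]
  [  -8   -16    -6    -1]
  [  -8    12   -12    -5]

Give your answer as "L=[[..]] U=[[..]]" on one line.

L=[[1,0,0,0],[-3,1,0,0],[4,-3,1,0],[4,4,-2,1]] U=[[-2,-1,-2,-1],[0,4,0,-2],[0,0,2,-3],[0,0,0,1]]

  R1 -= -3·R0 → [0,4,0,-2]
  R2 -= 4·R0 → [0,-12,2,3]
  R3 -= 4·R0 → [0,16,-4,-1]
  R2 -= -3·R1 → [0,0,2,-3]
  R3 -= 4·R1 → [0,0,-4,7]
  R3 -= -2·R2 → [0,0,0,1]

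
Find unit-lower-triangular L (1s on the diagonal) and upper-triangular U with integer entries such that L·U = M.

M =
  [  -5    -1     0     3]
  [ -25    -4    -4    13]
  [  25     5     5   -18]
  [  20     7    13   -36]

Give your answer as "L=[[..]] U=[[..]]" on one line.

  row1 -= 5·row0 → [0,1,-4,-2]
  row2 -= -5·row0 → [0,0,5,-3]
  row3 -= -4·row0 → [0,3,13,-24]
  row2 -= 0·row1 → [0,0,5,-3]
  row3 -= 3·row1 → [0,0,25,-18]
  row3 -= 5·row2 → [0,0,0,-3]

L=[[1,0,0,0],[5,1,0,0],[-5,0,1,0],[-4,3,5,1]] U=[[-5,-1,0,3],[0,1,-4,-2],[0,0,5,-3],[0,0,0,-3]]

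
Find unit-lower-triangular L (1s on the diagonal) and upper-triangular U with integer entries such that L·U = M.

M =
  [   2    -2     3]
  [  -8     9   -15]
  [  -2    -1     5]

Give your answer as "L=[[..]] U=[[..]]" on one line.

L=[[1,0,0],[-4,1,0],[-1,-3,1]] U=[[2,-2,3],[0,1,-3],[0,0,-1]]

  R1 -= -4·R0 → [0,1,-3]
  R2 -= -1·R0 → [0,-3,8]
  R2 -= -3·R1 → [0,0,-1]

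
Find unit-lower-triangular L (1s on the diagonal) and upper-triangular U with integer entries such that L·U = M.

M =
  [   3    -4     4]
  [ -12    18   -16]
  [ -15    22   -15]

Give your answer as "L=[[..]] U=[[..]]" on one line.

L=[[1,0,0],[-4,1,0],[-5,1,1]] U=[[3,-4,4],[0,2,0],[0,0,5]]

  row1 -= -4·row0 → [0,2,0]
  row2 -= -5·row0 → [0,2,5]
  row2 -= 1·row1 → [0,0,5]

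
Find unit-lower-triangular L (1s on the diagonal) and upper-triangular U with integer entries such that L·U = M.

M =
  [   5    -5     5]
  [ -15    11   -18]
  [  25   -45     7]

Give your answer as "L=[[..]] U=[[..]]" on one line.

  r1 -= -3·r0 → [0,-4,-3]
  r2 -= 5·r0 → [0,-20,-18]
  r2 -= 5·r1 → [0,0,-3]

L=[[1,0,0],[-3,1,0],[5,5,1]] U=[[5,-5,5],[0,-4,-3],[0,0,-3]]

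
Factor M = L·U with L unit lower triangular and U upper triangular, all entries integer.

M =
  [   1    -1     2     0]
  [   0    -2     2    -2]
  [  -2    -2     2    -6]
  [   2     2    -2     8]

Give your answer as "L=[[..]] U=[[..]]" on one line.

L=[[1,0,0,0],[0,1,0,0],[-2,2,1,0],[2,-2,-1,1]] U=[[1,-1,2,0],[0,-2,2,-2],[0,0,2,-2],[0,0,0,2]]

  R1 -= 0·R0 → [0,-2,2,-2]
  R2 -= -2·R0 → [0,-4,6,-6]
  R3 -= 2·R0 → [0,4,-6,8]
  R2 -= 2·R1 → [0,0,2,-2]
  R3 -= -2·R1 → [0,0,-2,4]
  R3 -= -1·R2 → [0,0,0,2]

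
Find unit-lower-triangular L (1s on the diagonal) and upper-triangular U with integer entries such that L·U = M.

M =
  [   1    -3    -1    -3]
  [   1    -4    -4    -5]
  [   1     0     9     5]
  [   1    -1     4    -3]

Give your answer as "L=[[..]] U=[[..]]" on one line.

  row1 -= 1·row0 → [0,-1,-3,-2]
  row2 -= 1·row0 → [0,3,10,8]
  row3 -= 1·row0 → [0,2,5,0]
  row2 -= -3·row1 → [0,0,1,2]
  row3 -= -2·row1 → [0,0,-1,-4]
  row3 -= -1·row2 → [0,0,0,-2]

L=[[1,0,0,0],[1,1,0,0],[1,-3,1,0],[1,-2,-1,1]] U=[[1,-3,-1,-3],[0,-1,-3,-2],[0,0,1,2],[0,0,0,-2]]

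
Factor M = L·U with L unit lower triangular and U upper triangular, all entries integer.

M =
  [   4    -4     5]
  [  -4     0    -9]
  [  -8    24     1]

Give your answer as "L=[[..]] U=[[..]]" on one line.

  R1 -= -1·R0 → [0,-4,-4]
  R2 -= -2·R0 → [0,16,11]
  R2 -= -4·R1 → [0,0,-5]

L=[[1,0,0],[-1,1,0],[-2,-4,1]] U=[[4,-4,5],[0,-4,-4],[0,0,-5]]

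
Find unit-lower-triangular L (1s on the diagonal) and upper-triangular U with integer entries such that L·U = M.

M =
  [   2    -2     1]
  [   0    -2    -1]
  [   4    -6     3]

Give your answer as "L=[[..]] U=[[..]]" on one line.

  R1 -= 0·R0 → [0,-2,-1]
  R2 -= 2·R0 → [0,-2,1]
  R2 -= 1·R1 → [0,0,2]

L=[[1,0,0],[0,1,0],[2,1,1]] U=[[2,-2,1],[0,-2,-1],[0,0,2]]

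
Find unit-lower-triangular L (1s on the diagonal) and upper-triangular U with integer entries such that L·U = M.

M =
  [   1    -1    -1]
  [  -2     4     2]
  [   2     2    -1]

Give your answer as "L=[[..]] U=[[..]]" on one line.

  R1 -= -2·R0 → [0,2,0]
  R2 -= 2·R0 → [0,4,1]
  R2 -= 2·R1 → [0,0,1]

L=[[1,0,0],[-2,1,0],[2,2,1]] U=[[1,-1,-1],[0,2,0],[0,0,1]]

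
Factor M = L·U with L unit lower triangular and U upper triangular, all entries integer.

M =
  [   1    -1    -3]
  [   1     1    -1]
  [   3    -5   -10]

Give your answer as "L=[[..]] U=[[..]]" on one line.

L=[[1,0,0],[1,1,0],[3,-1,1]] U=[[1,-1,-3],[0,2,2],[0,0,1]]

  r1 -= 1·r0 → [0,2,2]
  r2 -= 3·r0 → [0,-2,-1]
  r2 -= -1·r1 → [0,0,1]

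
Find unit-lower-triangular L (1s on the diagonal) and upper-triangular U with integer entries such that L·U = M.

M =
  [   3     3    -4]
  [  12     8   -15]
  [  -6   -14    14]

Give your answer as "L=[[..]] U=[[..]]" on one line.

  R1 -= 4·R0 → [0,-4,1]
  R2 -= -2·R0 → [0,-8,6]
  R2 -= 2·R1 → [0,0,4]

L=[[1,0,0],[4,1,0],[-2,2,1]] U=[[3,3,-4],[0,-4,1],[0,0,4]]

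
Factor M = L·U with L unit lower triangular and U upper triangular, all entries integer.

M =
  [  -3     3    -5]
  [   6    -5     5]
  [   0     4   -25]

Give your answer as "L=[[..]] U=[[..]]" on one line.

  R1 -= -2·R0 → [0,1,-5]
  R2 -= 0·R0 → [0,4,-25]
  R2 -= 4·R1 → [0,0,-5]

L=[[1,0,0],[-2,1,0],[0,4,1]] U=[[-3,3,-5],[0,1,-5],[0,0,-5]]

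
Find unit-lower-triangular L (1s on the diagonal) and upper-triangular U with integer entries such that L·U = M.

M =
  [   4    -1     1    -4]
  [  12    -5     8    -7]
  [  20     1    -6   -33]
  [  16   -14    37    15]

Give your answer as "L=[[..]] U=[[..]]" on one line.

L=[[1,0,0,0],[3,1,0,0],[5,-3,1,0],[4,5,2,1]] U=[[4,-1,1,-4],[0,-2,5,5],[0,0,4,2],[0,0,0,2]]

  R1 -= 3·R0 → [0,-2,5,5]
  R2 -= 5·R0 → [0,6,-11,-13]
  R3 -= 4·R0 → [0,-10,33,31]
  R2 -= -3·R1 → [0,0,4,2]
  R3 -= 5·R1 → [0,0,8,6]
  R3 -= 2·R2 → [0,0,0,2]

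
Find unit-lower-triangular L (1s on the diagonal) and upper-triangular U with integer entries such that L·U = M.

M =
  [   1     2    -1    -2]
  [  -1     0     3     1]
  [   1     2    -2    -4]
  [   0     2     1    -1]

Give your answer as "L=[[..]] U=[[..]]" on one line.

L=[[1,0,0,0],[-1,1,0,0],[1,0,1,0],[0,1,1,1]] U=[[1,2,-1,-2],[0,2,2,-1],[0,0,-1,-2],[0,0,0,2]]

  row1 -= -1·row0 → [0,2,2,-1]
  row2 -= 1·row0 → [0,0,-1,-2]
  row3 -= 0·row0 → [0,2,1,-1]
  row2 -= 0·row1 → [0,0,-1,-2]
  row3 -= 1·row1 → [0,0,-1,0]
  row3 -= 1·row2 → [0,0,0,2]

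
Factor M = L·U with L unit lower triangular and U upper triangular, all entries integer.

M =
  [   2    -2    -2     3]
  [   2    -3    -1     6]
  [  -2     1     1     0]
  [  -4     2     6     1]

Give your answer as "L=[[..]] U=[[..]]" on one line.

  r1 -= 1·r0 → [0,-1,1,3]
  r2 -= -1·r0 → [0,-1,-1,3]
  r3 -= -2·r0 → [0,-2,2,7]
  r2 -= 1·r1 → [0,0,-2,0]
  r3 -= 2·r1 → [0,0,0,1]
  r3 -= 0·r2 → [0,0,0,1]

L=[[1,0,0,0],[1,1,0,0],[-1,1,1,0],[-2,2,0,1]] U=[[2,-2,-2,3],[0,-1,1,3],[0,0,-2,0],[0,0,0,1]]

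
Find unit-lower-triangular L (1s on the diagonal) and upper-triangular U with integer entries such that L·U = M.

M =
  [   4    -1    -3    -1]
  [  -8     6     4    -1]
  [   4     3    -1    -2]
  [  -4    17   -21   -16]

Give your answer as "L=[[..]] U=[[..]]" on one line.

L=[[1,0,0,0],[-2,1,0,0],[1,1,1,0],[-1,4,-4,1]] U=[[4,-1,-3,-1],[0,4,-2,-3],[0,0,4,2],[0,0,0,3]]

  row1 -= -2·row0 → [0,4,-2,-3]
  row2 -= 1·row0 → [0,4,2,-1]
  row3 -= -1·row0 → [0,16,-24,-17]
  row2 -= 1·row1 → [0,0,4,2]
  row3 -= 4·row1 → [0,0,-16,-5]
  row3 -= -4·row2 → [0,0,0,3]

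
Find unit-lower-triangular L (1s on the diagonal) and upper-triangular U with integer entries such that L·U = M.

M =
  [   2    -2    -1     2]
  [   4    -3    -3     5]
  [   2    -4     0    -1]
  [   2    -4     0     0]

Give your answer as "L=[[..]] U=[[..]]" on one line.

  r1 -= 2·r0 → [0,1,-1,1]
  r2 -= 1·r0 → [0,-2,1,-3]
  r3 -= 1·r0 → [0,-2,1,-2]
  r2 -= -2·r1 → [0,0,-1,-1]
  r3 -= -2·r1 → [0,0,-1,0]
  r3 -= 1·r2 → [0,0,0,1]

L=[[1,0,0,0],[2,1,0,0],[1,-2,1,0],[1,-2,1,1]] U=[[2,-2,-1,2],[0,1,-1,1],[0,0,-1,-1],[0,0,0,1]]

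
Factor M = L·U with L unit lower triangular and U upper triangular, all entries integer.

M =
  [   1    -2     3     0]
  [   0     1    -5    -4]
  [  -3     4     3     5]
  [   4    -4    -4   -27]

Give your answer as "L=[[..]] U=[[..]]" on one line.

L=[[1,0,0,0],[0,1,0,0],[-3,-2,1,0],[4,4,2,1]] U=[[1,-2,3,0],[0,1,-5,-4],[0,0,2,-3],[0,0,0,-5]]

  r1 -= 0·r0 → [0,1,-5,-4]
  r2 -= -3·r0 → [0,-2,12,5]
  r3 -= 4·r0 → [0,4,-16,-27]
  r2 -= -2·r1 → [0,0,2,-3]
  r3 -= 4·r1 → [0,0,4,-11]
  r3 -= 2·r2 → [0,0,0,-5]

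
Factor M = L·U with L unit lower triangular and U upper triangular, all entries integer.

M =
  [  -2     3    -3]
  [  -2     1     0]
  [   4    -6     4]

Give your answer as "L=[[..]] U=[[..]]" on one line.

L=[[1,0,0],[1,1,0],[-2,0,1]] U=[[-2,3,-3],[0,-2,3],[0,0,-2]]

  row1 -= 1·row0 → [0,-2,3]
  row2 -= -2·row0 → [0,0,-2]
  row2 -= 0·row1 → [0,0,-2]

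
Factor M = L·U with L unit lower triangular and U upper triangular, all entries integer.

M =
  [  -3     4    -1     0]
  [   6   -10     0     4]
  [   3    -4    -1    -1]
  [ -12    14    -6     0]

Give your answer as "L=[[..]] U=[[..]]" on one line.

L=[[1,0,0,0],[-2,1,0,0],[-1,0,1,0],[4,1,0,1]] U=[[-3,4,-1,0],[0,-2,-2,4],[0,0,-2,-1],[0,0,0,-4]]

  R1 -= -2·R0 → [0,-2,-2,4]
  R2 -= -1·R0 → [0,0,-2,-1]
  R3 -= 4·R0 → [0,-2,-2,0]
  R2 -= 0·R1 → [0,0,-2,-1]
  R3 -= 1·R1 → [0,0,0,-4]
  R3 -= 0·R2 → [0,0,0,-4]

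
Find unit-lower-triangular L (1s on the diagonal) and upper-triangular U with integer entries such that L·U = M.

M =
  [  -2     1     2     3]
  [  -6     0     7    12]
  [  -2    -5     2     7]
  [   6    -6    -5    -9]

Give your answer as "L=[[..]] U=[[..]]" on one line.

L=[[1,0,0,0],[3,1,0,0],[1,2,1,0],[-3,1,0,1]] U=[[-2,1,2,3],[0,-3,1,3],[0,0,-2,-2],[0,0,0,-3]]

  r1 -= 3·r0 → [0,-3,1,3]
  r2 -= 1·r0 → [0,-6,0,4]
  r3 -= -3·r0 → [0,-3,1,0]
  r2 -= 2·r1 → [0,0,-2,-2]
  r3 -= 1·r1 → [0,0,0,-3]
  r3 -= 0·r2 → [0,0,0,-3]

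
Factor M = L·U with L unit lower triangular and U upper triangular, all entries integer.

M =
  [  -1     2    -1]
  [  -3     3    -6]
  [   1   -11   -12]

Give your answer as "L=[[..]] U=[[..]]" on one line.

  R1 -= 3·R0 → [0,-3,-3]
  R2 -= -1·R0 → [0,-9,-13]
  R2 -= 3·R1 → [0,0,-4]

L=[[1,0,0],[3,1,0],[-1,3,1]] U=[[-1,2,-1],[0,-3,-3],[0,0,-4]]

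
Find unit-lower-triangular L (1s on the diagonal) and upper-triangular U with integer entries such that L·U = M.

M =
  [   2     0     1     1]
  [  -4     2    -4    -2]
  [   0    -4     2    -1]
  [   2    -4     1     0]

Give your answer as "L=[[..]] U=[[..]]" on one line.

  R1 -= -2·R0 → [0,2,-2,0]
  R2 -= 0·R0 → [0,-4,2,-1]
  R3 -= 1·R0 → [0,-4,0,-1]
  R2 -= -2·R1 → [0,0,-2,-1]
  R3 -= -2·R1 → [0,0,-4,-1]
  R3 -= 2·R2 → [0,0,0,1]

L=[[1,0,0,0],[-2,1,0,0],[0,-2,1,0],[1,-2,2,1]] U=[[2,0,1,1],[0,2,-2,0],[0,0,-2,-1],[0,0,0,1]]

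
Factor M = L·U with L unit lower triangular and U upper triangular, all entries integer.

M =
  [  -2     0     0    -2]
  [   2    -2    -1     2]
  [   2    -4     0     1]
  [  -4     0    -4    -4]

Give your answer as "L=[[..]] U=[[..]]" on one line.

L=[[1,0,0,0],[-1,1,0,0],[-1,2,1,0],[2,0,-2,1]] U=[[-2,0,0,-2],[0,-2,-1,0],[0,0,2,-1],[0,0,0,-2]]

  row1 -= -1·row0 → [0,-2,-1,0]
  row2 -= -1·row0 → [0,-4,0,-1]
  row3 -= 2·row0 → [0,0,-4,0]
  row2 -= 2·row1 → [0,0,2,-1]
  row3 -= 0·row1 → [0,0,-4,0]
  row3 -= -2·row2 → [0,0,0,-2]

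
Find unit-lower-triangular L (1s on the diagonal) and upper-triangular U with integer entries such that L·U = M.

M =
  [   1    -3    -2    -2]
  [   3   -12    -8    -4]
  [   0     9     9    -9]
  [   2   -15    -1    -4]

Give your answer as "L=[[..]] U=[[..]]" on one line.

  row1 -= 3·row0 → [0,-3,-2,2]
  row2 -= 0·row0 → [0,9,9,-9]
  row3 -= 2·row0 → [0,-9,3,0]
  row2 -= -3·row1 → [0,0,3,-3]
  row3 -= 3·row1 → [0,0,9,-6]
  row3 -= 3·row2 → [0,0,0,3]

L=[[1,0,0,0],[3,1,0,0],[0,-3,1,0],[2,3,3,1]] U=[[1,-3,-2,-2],[0,-3,-2,2],[0,0,3,-3],[0,0,0,3]]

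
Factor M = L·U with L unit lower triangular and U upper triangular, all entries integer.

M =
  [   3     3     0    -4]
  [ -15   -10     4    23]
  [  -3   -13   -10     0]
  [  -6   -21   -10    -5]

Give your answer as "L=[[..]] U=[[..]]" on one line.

  R1 -= -5·R0 → [0,5,4,3]
  R2 -= -1·R0 → [0,-10,-10,-4]
  R3 -= -2·R0 → [0,-15,-10,-13]
  R2 -= -2·R1 → [0,0,-2,2]
  R3 -= -3·R1 → [0,0,2,-4]
  R3 -= -1·R2 → [0,0,0,-2]

L=[[1,0,0,0],[-5,1,0,0],[-1,-2,1,0],[-2,-3,-1,1]] U=[[3,3,0,-4],[0,5,4,3],[0,0,-2,2],[0,0,0,-2]]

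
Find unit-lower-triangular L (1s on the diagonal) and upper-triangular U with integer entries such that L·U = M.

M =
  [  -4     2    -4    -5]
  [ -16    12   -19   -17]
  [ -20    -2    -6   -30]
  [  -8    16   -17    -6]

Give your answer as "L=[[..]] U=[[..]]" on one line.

  r1 -= 4·r0 → [0,4,-3,3]
  r2 -= 5·r0 → [0,-12,14,-5]
  r3 -= 2·r0 → [0,12,-9,4]
  r2 -= -3·r1 → [0,0,5,4]
  r3 -= 3·r1 → [0,0,0,-5]
  r3 -= 0·r2 → [0,0,0,-5]

L=[[1,0,0,0],[4,1,0,0],[5,-3,1,0],[2,3,0,1]] U=[[-4,2,-4,-5],[0,4,-3,3],[0,0,5,4],[0,0,0,-5]]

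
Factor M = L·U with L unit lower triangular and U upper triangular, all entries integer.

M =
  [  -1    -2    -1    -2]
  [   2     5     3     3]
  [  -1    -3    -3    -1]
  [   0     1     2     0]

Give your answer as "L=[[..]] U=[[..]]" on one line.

  R1 -= -2·R0 → [0,1,1,-1]
  R2 -= 1·R0 → [0,-1,-2,1]
  R3 -= 0·R0 → [0,1,2,0]
  R2 -= -1·R1 → [0,0,-1,0]
  R3 -= 1·R1 → [0,0,1,1]
  R3 -= -1·R2 → [0,0,0,1]

L=[[1,0,0,0],[-2,1,0,0],[1,-1,1,0],[0,1,-1,1]] U=[[-1,-2,-1,-2],[0,1,1,-1],[0,0,-1,0],[0,0,0,1]]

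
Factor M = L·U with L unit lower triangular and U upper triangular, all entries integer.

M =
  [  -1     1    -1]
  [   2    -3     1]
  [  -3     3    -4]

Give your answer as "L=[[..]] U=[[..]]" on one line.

  row1 -= -2·row0 → [0,-1,-1]
  row2 -= 3·row0 → [0,0,-1]
  row2 -= 0·row1 → [0,0,-1]

L=[[1,0,0],[-2,1,0],[3,0,1]] U=[[-1,1,-1],[0,-1,-1],[0,0,-1]]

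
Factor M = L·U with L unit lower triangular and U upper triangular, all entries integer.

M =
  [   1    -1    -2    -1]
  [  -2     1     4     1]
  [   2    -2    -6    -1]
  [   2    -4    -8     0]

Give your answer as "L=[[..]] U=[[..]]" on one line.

L=[[1,0,0,0],[-2,1,0,0],[2,0,1,0],[2,2,2,1]] U=[[1,-1,-2,-1],[0,-1,0,-1],[0,0,-2,1],[0,0,0,2]]

  R1 -= -2·R0 → [0,-1,0,-1]
  R2 -= 2·R0 → [0,0,-2,1]
  R3 -= 2·R0 → [0,-2,-4,2]
  R2 -= 0·R1 → [0,0,-2,1]
  R3 -= 2·R1 → [0,0,-4,4]
  R3 -= 2·R2 → [0,0,0,2]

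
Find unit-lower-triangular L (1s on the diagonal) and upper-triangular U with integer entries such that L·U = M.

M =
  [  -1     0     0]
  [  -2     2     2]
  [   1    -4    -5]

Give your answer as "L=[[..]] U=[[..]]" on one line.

  R1 -= 2·R0 → [0,2,2]
  R2 -= -1·R0 → [0,-4,-5]
  R2 -= -2·R1 → [0,0,-1]

L=[[1,0,0],[2,1,0],[-1,-2,1]] U=[[-1,0,0],[0,2,2],[0,0,-1]]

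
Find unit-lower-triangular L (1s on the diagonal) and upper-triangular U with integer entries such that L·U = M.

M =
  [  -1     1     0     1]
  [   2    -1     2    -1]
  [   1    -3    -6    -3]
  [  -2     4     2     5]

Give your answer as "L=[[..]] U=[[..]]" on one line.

L=[[1,0,0,0],[-2,1,0,0],[-1,-2,1,0],[2,2,1,1]] U=[[-1,1,0,1],[0,1,2,1],[0,0,-2,0],[0,0,0,1]]

  row1 -= -2·row0 → [0,1,2,1]
  row2 -= -1·row0 → [0,-2,-6,-2]
  row3 -= 2·row0 → [0,2,2,3]
  row2 -= -2·row1 → [0,0,-2,0]
  row3 -= 2·row1 → [0,0,-2,1]
  row3 -= 1·row2 → [0,0,0,1]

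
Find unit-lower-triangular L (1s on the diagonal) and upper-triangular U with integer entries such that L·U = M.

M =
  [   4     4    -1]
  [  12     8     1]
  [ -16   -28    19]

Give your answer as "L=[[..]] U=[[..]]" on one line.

L=[[1,0,0],[3,1,0],[-4,3,1]] U=[[4,4,-1],[0,-4,4],[0,0,3]]

  R1 -= 3·R0 → [0,-4,4]
  R2 -= -4·R0 → [0,-12,15]
  R2 -= 3·R1 → [0,0,3]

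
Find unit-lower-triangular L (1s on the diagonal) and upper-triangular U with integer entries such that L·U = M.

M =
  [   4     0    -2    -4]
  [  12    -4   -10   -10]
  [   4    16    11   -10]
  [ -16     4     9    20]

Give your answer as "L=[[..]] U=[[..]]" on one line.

L=[[1,0,0,0],[3,1,0,0],[1,-4,1,0],[-4,-1,1,1]] U=[[4,0,-2,-4],[0,-4,-4,2],[0,0,-3,2],[0,0,0,4]]

  R1 -= 3·R0 → [0,-4,-4,2]
  R2 -= 1·R0 → [0,16,13,-6]
  R3 -= -4·R0 → [0,4,1,4]
  R2 -= -4·R1 → [0,0,-3,2]
  R3 -= -1·R1 → [0,0,-3,6]
  R3 -= 1·R2 → [0,0,0,4]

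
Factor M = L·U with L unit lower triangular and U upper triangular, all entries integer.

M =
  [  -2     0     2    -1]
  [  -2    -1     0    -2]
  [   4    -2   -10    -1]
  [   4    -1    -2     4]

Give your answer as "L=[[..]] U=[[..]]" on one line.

L=[[1,0,0,0],[1,1,0,0],[-2,2,1,0],[-2,1,-2,1]] U=[[-2,0,2,-1],[0,-1,-2,-1],[0,0,-2,-1],[0,0,0,1]]

  r1 -= 1·r0 → [0,-1,-2,-1]
  r2 -= -2·r0 → [0,-2,-6,-3]
  r3 -= -2·r0 → [0,-1,2,2]
  r2 -= 2·r1 → [0,0,-2,-1]
  r3 -= 1·r1 → [0,0,4,3]
  r3 -= -2·r2 → [0,0,0,1]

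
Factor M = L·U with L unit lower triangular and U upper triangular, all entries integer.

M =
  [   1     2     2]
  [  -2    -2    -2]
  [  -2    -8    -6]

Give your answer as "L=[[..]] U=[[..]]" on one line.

L=[[1,0,0],[-2,1,0],[-2,-2,1]] U=[[1,2,2],[0,2,2],[0,0,2]]

  row1 -= -2·row0 → [0,2,2]
  row2 -= -2·row0 → [0,-4,-2]
  row2 -= -2·row1 → [0,0,2]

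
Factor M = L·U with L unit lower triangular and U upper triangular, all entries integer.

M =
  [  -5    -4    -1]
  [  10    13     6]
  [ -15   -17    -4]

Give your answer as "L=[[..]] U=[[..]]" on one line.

  r1 -= -2·r0 → [0,5,4]
  r2 -= 3·r0 → [0,-5,-1]
  r2 -= -1·r1 → [0,0,3]

L=[[1,0,0],[-2,1,0],[3,-1,1]] U=[[-5,-4,-1],[0,5,4],[0,0,3]]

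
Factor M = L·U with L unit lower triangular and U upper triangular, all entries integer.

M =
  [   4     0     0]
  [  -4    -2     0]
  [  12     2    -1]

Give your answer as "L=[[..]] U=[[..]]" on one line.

L=[[1,0,0],[-1,1,0],[3,-1,1]] U=[[4,0,0],[0,-2,0],[0,0,-1]]

  R1 -= -1·R0 → [0,-2,0]
  R2 -= 3·R0 → [0,2,-1]
  R2 -= -1·R1 → [0,0,-1]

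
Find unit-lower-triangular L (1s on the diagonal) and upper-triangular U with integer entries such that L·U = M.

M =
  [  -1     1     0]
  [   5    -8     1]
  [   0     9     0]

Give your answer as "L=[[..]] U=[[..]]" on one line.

  row1 -= -5·row0 → [0,-3,1]
  row2 -= 0·row0 → [0,9,0]
  row2 -= -3·row1 → [0,0,3]

L=[[1,0,0],[-5,1,0],[0,-3,1]] U=[[-1,1,0],[0,-3,1],[0,0,3]]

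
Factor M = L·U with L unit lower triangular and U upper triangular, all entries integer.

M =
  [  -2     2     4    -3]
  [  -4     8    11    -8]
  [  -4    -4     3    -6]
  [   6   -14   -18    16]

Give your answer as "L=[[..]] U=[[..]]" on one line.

  r1 -= 2·r0 → [0,4,3,-2]
  r2 -= 2·r0 → [0,-8,-5,0]
  r3 -= -3·r0 → [0,-8,-6,7]
  r2 -= -2·r1 → [0,0,1,-4]
  r3 -= -2·r1 → [0,0,0,3]
  r3 -= 0·r2 → [0,0,0,3]

L=[[1,0,0,0],[2,1,0,0],[2,-2,1,0],[-3,-2,0,1]] U=[[-2,2,4,-3],[0,4,3,-2],[0,0,1,-4],[0,0,0,3]]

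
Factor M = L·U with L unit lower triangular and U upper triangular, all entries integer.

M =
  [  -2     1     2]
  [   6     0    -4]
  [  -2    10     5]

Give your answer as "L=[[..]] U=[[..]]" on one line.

L=[[1,0,0],[-3,1,0],[1,3,1]] U=[[-2,1,2],[0,3,2],[0,0,-3]]

  r1 -= -3·r0 → [0,3,2]
  r2 -= 1·r0 → [0,9,3]
  r2 -= 3·r1 → [0,0,-3]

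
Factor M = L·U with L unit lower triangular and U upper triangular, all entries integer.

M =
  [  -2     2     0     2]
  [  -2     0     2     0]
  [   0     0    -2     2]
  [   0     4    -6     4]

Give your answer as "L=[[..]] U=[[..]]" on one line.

L=[[1,0,0,0],[1,1,0,0],[0,0,1,0],[0,-2,1,1]] U=[[-2,2,0,2],[0,-2,2,-2],[0,0,-2,2],[0,0,0,-2]]

  row1 -= 1·row0 → [0,-2,2,-2]
  row2 -= 0·row0 → [0,0,-2,2]
  row3 -= 0·row0 → [0,4,-6,4]
  row2 -= 0·row1 → [0,0,-2,2]
  row3 -= -2·row1 → [0,0,-2,0]
  row3 -= 1·row2 → [0,0,0,-2]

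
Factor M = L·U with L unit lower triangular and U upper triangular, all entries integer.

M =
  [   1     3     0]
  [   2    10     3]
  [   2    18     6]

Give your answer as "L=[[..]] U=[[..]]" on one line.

  r1 -= 2·r0 → [0,4,3]
  r2 -= 2·r0 → [0,12,6]
  r2 -= 3·r1 → [0,0,-3]

L=[[1,0,0],[2,1,0],[2,3,1]] U=[[1,3,0],[0,4,3],[0,0,-3]]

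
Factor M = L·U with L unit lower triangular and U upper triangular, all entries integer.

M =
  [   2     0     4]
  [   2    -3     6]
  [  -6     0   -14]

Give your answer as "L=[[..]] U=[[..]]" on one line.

L=[[1,0,0],[1,1,0],[-3,0,1]] U=[[2,0,4],[0,-3,2],[0,0,-2]]

  r1 -= 1·r0 → [0,-3,2]
  r2 -= -3·r0 → [0,0,-2]
  r2 -= 0·r1 → [0,0,-2]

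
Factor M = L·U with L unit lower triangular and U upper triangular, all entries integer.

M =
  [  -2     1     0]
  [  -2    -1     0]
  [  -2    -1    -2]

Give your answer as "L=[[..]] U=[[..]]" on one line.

L=[[1,0,0],[1,1,0],[1,1,1]] U=[[-2,1,0],[0,-2,0],[0,0,-2]]

  R1 -= 1·R0 → [0,-2,0]
  R2 -= 1·R0 → [0,-2,-2]
  R2 -= 1·R1 → [0,0,-2]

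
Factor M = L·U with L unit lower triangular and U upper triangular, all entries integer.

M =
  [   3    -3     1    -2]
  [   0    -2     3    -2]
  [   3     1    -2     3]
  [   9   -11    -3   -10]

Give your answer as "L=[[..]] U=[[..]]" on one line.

L=[[1,0,0,0],[0,1,0,0],[1,-2,1,0],[3,1,-3,1]] U=[[3,-3,1,-2],[0,-2,3,-2],[0,0,3,1],[0,0,0,1]]

  R1 -= 0·R0 → [0,-2,3,-2]
  R2 -= 1·R0 → [0,4,-3,5]
  R3 -= 3·R0 → [0,-2,-6,-4]
  R2 -= -2·R1 → [0,0,3,1]
  R3 -= 1·R1 → [0,0,-9,-2]
  R3 -= -3·R2 → [0,0,0,1]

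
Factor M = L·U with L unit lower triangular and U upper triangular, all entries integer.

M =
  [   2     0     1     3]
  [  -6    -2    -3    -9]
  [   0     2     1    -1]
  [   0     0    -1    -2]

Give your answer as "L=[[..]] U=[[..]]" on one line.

  R1 -= -3·R0 → [0,-2,0,0]
  R2 -= 0·R0 → [0,2,1,-1]
  R3 -= 0·R0 → [0,0,-1,-2]
  R2 -= -1·R1 → [0,0,1,-1]
  R3 -= 0·R1 → [0,0,-1,-2]
  R3 -= -1·R2 → [0,0,0,-3]

L=[[1,0,0,0],[-3,1,0,0],[0,-1,1,0],[0,0,-1,1]] U=[[2,0,1,3],[0,-2,0,0],[0,0,1,-1],[0,0,0,-3]]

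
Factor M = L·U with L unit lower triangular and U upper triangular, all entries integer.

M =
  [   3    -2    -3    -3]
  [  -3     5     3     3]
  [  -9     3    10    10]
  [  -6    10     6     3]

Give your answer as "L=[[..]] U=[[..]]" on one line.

L=[[1,0,0,0],[-1,1,0,0],[-3,-1,1,0],[-2,2,0,1]] U=[[3,-2,-3,-3],[0,3,0,0],[0,0,1,1],[0,0,0,-3]]

  R1 -= -1·R0 → [0,3,0,0]
  R2 -= -3·R0 → [0,-3,1,1]
  R3 -= -2·R0 → [0,6,0,-3]
  R2 -= -1·R1 → [0,0,1,1]
  R3 -= 2·R1 → [0,0,0,-3]
  R3 -= 0·R2 → [0,0,0,-3]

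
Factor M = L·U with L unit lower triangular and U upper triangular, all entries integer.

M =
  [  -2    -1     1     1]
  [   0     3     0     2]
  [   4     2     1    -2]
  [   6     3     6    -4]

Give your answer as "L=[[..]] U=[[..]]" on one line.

  R1 -= 0·R0 → [0,3,0,2]
  R2 -= -2·R0 → [0,0,3,0]
  R3 -= -3·R0 → [0,0,9,-1]
  R2 -= 0·R1 → [0,0,3,0]
  R3 -= 0·R1 → [0,0,9,-1]
  R3 -= 3·R2 → [0,0,0,-1]

L=[[1,0,0,0],[0,1,0,0],[-2,0,1,0],[-3,0,3,1]] U=[[-2,-1,1,1],[0,3,0,2],[0,0,3,0],[0,0,0,-1]]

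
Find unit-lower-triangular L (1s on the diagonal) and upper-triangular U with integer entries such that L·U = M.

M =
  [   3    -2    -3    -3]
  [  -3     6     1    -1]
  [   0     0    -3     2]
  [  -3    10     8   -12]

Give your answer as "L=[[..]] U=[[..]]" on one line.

L=[[1,0,0,0],[-1,1,0,0],[0,0,1,0],[-1,2,-3,1]] U=[[3,-2,-3,-3],[0,4,-2,-4],[0,0,-3,2],[0,0,0,-1]]

  r1 -= -1·r0 → [0,4,-2,-4]
  r2 -= 0·r0 → [0,0,-3,2]
  r3 -= -1·r0 → [0,8,5,-15]
  r2 -= 0·r1 → [0,0,-3,2]
  r3 -= 2·r1 → [0,0,9,-7]
  r3 -= -3·r2 → [0,0,0,-1]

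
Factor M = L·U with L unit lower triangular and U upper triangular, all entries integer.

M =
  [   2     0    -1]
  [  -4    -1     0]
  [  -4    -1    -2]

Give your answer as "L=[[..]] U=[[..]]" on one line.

  r1 -= -2·r0 → [0,-1,-2]
  r2 -= -2·r0 → [0,-1,-4]
  r2 -= 1·r1 → [0,0,-2]

L=[[1,0,0],[-2,1,0],[-2,1,1]] U=[[2,0,-1],[0,-1,-2],[0,0,-2]]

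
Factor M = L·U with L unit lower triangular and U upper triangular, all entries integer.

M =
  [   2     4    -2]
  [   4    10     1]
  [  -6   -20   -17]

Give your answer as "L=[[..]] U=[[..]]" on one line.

  r1 -= 2·r0 → [0,2,5]
  r2 -= -3·r0 → [0,-8,-23]
  r2 -= -4·r1 → [0,0,-3]

L=[[1,0,0],[2,1,0],[-3,-4,1]] U=[[2,4,-2],[0,2,5],[0,0,-3]]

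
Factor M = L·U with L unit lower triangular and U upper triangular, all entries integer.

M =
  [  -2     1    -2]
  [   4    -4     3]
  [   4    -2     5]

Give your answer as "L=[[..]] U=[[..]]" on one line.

  r1 -= -2·r0 → [0,-2,-1]
  r2 -= -2·r0 → [0,0,1]
  r2 -= 0·r1 → [0,0,1]

L=[[1,0,0],[-2,1,0],[-2,0,1]] U=[[-2,1,-2],[0,-2,-1],[0,0,1]]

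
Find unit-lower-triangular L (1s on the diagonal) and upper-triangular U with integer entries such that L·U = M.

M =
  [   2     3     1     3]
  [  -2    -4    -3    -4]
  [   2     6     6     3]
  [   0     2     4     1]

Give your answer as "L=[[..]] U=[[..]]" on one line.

L=[[1,0,0,0],[-1,1,0,0],[1,-3,1,0],[0,-2,0,1]] U=[[2,3,1,3],[0,-1,-2,-1],[0,0,-1,-3],[0,0,0,-1]]

  R1 -= -1·R0 → [0,-1,-2,-1]
  R2 -= 1·R0 → [0,3,5,0]
  R3 -= 0·R0 → [0,2,4,1]
  R2 -= -3·R1 → [0,0,-1,-3]
  R3 -= -2·R1 → [0,0,0,-1]
  R3 -= 0·R2 → [0,0,0,-1]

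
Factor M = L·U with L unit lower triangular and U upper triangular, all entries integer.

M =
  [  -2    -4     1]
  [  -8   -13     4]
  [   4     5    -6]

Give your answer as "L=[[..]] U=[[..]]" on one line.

L=[[1,0,0],[4,1,0],[-2,-1,1]] U=[[-2,-4,1],[0,3,0],[0,0,-4]]

  r1 -= 4·r0 → [0,3,0]
  r2 -= -2·r0 → [0,-3,-4]
  r2 -= -1·r1 → [0,0,-4]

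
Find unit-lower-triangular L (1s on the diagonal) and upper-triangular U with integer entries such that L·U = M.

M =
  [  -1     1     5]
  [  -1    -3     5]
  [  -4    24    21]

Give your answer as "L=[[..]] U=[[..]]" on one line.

L=[[1,0,0],[1,1,0],[4,-5,1]] U=[[-1,1,5],[0,-4,0],[0,0,1]]

  r1 -= 1·r0 → [0,-4,0]
  r2 -= 4·r0 → [0,20,1]
  r2 -= -5·r1 → [0,0,1]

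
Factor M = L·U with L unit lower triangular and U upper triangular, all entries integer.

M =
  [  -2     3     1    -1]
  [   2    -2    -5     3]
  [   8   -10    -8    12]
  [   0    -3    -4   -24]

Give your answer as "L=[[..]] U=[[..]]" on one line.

L=[[1,0,0,0],[-1,1,0,0],[-4,2,1,0],[0,-3,-4,1]] U=[[-2,3,1,-1],[0,1,-4,2],[0,0,4,4],[0,0,0,-2]]

  r1 -= -1·r0 → [0,1,-4,2]
  r2 -= -4·r0 → [0,2,-4,8]
  r3 -= 0·r0 → [0,-3,-4,-24]
  r2 -= 2·r1 → [0,0,4,4]
  r3 -= -3·r1 → [0,0,-16,-18]
  r3 -= -4·r2 → [0,0,0,-2]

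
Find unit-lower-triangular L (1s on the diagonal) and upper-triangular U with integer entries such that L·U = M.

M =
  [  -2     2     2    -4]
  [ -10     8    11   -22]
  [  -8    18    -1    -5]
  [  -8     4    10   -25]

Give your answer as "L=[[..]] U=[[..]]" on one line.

L=[[1,0,0,0],[5,1,0,0],[4,-5,1,0],[4,2,0,1]] U=[[-2,2,2,-4],[0,-2,1,-2],[0,0,-4,1],[0,0,0,-5]]

  R1 -= 5·R0 → [0,-2,1,-2]
  R2 -= 4·R0 → [0,10,-9,11]
  R3 -= 4·R0 → [0,-4,2,-9]
  R2 -= -5·R1 → [0,0,-4,1]
  R3 -= 2·R1 → [0,0,0,-5]
  R3 -= 0·R2 → [0,0,0,-5]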